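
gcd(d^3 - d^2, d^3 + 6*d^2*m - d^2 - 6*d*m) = d^2 - d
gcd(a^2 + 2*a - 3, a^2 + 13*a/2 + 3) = 1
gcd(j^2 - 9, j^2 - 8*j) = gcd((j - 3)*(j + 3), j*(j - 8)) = 1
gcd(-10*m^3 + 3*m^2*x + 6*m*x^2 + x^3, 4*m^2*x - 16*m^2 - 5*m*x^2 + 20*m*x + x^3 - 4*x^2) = -m + x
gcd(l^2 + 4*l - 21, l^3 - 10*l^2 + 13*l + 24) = l - 3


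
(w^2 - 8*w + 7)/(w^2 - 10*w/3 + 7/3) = 3*(w - 7)/(3*w - 7)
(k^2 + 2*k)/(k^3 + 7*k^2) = (k + 2)/(k*(k + 7))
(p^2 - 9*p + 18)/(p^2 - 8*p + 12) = (p - 3)/(p - 2)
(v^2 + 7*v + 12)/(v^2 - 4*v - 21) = (v + 4)/(v - 7)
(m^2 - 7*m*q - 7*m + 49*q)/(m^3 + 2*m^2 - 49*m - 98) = (m - 7*q)/(m^2 + 9*m + 14)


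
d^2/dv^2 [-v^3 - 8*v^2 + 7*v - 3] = -6*v - 16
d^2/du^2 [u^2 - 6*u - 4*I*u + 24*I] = 2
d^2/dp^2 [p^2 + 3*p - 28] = 2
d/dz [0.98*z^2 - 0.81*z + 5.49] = 1.96*z - 0.81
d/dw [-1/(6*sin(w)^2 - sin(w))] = (12/tan(w) - cos(w)/sin(w)^2)/(6*sin(w) - 1)^2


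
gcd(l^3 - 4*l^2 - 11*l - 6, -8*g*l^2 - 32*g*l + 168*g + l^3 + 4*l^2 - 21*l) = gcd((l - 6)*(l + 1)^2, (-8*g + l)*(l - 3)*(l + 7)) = 1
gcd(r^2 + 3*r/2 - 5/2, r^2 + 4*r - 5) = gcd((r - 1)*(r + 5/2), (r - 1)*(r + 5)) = r - 1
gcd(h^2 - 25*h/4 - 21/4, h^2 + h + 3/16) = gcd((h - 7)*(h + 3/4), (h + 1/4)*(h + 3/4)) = h + 3/4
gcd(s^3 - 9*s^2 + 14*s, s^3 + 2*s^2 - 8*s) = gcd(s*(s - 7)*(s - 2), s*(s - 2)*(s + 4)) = s^2 - 2*s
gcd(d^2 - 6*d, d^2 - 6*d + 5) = 1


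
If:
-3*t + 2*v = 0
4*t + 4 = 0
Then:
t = -1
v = -3/2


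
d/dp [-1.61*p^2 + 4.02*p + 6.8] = 4.02 - 3.22*p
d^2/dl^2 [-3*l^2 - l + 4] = -6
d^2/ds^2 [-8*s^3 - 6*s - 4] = -48*s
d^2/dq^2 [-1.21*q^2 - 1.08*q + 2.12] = -2.42000000000000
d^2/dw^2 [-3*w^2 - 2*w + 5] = -6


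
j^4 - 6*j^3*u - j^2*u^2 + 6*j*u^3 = j*(j - 6*u)*(j - u)*(j + u)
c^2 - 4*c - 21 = (c - 7)*(c + 3)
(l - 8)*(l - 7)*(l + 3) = l^3 - 12*l^2 + 11*l + 168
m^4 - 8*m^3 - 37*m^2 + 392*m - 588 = (m - 7)*(m - 6)*(m - 2)*(m + 7)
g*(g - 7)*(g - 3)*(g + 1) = g^4 - 9*g^3 + 11*g^2 + 21*g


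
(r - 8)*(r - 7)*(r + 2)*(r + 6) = r^4 - 7*r^3 - 52*r^2 + 268*r + 672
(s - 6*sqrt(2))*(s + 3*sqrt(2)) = s^2 - 3*sqrt(2)*s - 36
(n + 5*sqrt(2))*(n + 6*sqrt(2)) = n^2 + 11*sqrt(2)*n + 60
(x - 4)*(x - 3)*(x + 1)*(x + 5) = x^4 - x^3 - 25*x^2 + 37*x + 60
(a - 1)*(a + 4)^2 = a^3 + 7*a^2 + 8*a - 16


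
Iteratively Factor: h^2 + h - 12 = (h + 4)*(h - 3)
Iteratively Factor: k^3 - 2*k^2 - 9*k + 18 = (k - 2)*(k^2 - 9) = (k - 2)*(k + 3)*(k - 3)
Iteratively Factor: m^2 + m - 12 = (m + 4)*(m - 3)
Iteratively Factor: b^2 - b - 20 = (b - 5)*(b + 4)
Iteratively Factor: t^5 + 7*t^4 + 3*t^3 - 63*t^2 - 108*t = (t + 3)*(t^4 + 4*t^3 - 9*t^2 - 36*t) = (t + 3)^2*(t^3 + t^2 - 12*t) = (t - 3)*(t + 3)^2*(t^2 + 4*t) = t*(t - 3)*(t + 3)^2*(t + 4)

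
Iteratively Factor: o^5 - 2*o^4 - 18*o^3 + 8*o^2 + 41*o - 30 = (o + 3)*(o^4 - 5*o^3 - 3*o^2 + 17*o - 10) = (o - 5)*(o + 3)*(o^3 - 3*o + 2) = (o - 5)*(o - 1)*(o + 3)*(o^2 + o - 2) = (o - 5)*(o - 1)*(o + 2)*(o + 3)*(o - 1)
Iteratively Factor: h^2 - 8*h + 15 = (h - 5)*(h - 3)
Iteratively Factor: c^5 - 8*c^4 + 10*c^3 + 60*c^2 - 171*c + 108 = (c - 1)*(c^4 - 7*c^3 + 3*c^2 + 63*c - 108) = (c - 3)*(c - 1)*(c^3 - 4*c^2 - 9*c + 36) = (c - 3)*(c - 1)*(c + 3)*(c^2 - 7*c + 12) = (c - 3)^2*(c - 1)*(c + 3)*(c - 4)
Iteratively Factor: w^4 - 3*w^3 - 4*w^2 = (w - 4)*(w^3 + w^2) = (w - 4)*(w + 1)*(w^2) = w*(w - 4)*(w + 1)*(w)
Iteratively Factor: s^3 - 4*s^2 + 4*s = (s)*(s^2 - 4*s + 4) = s*(s - 2)*(s - 2)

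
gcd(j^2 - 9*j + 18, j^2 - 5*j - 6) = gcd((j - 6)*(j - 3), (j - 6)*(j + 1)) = j - 6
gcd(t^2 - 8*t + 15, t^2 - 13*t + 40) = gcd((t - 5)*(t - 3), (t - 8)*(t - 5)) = t - 5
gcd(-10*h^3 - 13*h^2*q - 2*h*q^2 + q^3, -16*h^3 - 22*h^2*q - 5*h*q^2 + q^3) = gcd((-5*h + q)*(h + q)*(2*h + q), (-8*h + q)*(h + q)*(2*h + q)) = 2*h^2 + 3*h*q + q^2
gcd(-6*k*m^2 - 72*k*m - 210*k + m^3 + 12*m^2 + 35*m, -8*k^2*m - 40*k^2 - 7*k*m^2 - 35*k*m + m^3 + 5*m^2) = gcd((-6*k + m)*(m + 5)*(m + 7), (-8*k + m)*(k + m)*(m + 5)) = m + 5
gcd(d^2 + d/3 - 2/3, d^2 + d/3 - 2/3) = d^2 + d/3 - 2/3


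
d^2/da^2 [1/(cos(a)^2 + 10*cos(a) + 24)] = (-8*sin(a)^4 + 12*sin(a)^2 + 555*cos(a) - 15*cos(3*a) + 300)/(2*(cos(a) + 4)^3*(cos(a) + 6)^3)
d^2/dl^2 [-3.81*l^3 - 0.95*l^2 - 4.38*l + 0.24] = -22.86*l - 1.9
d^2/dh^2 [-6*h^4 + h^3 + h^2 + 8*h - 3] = -72*h^2 + 6*h + 2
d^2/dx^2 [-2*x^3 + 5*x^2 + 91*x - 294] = 10 - 12*x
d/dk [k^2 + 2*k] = 2*k + 2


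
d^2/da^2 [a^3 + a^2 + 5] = 6*a + 2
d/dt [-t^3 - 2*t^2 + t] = -3*t^2 - 4*t + 1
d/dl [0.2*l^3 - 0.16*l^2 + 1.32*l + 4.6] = 0.6*l^2 - 0.32*l + 1.32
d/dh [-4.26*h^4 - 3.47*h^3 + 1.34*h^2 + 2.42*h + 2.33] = -17.04*h^3 - 10.41*h^2 + 2.68*h + 2.42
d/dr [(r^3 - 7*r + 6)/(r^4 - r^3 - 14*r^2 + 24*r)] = (-r^4 - 4*r^3 - 5*r^2 + 6*r - 36)/(r^2*(r^4 + 2*r^3 - 23*r^2 - 24*r + 144))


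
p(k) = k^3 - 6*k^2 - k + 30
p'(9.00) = 134.00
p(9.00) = 264.00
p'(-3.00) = 62.00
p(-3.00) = -48.00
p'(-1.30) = 19.67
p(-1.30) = 18.96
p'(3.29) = -8.01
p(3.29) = -2.62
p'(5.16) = 16.96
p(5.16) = 2.47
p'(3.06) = -9.63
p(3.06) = -0.59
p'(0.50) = -6.25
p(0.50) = 28.12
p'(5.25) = 18.69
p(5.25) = 4.08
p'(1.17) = -10.93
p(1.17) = 22.22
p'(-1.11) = 16.02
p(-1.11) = 22.35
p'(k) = 3*k^2 - 12*k - 1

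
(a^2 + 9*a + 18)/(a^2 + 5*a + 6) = (a + 6)/(a + 2)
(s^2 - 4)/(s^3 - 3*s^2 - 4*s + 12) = 1/(s - 3)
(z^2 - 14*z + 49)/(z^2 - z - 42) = (z - 7)/(z + 6)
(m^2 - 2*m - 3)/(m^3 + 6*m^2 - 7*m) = (m^2 - 2*m - 3)/(m*(m^2 + 6*m - 7))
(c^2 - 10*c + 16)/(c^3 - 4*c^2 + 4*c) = (c - 8)/(c*(c - 2))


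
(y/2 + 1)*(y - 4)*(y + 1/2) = y^3/2 - 3*y^2/4 - 9*y/2 - 2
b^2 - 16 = (b - 4)*(b + 4)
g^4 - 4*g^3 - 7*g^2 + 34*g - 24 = (g - 4)*(g - 2)*(g - 1)*(g + 3)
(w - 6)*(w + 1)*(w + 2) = w^3 - 3*w^2 - 16*w - 12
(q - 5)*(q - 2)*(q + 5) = q^3 - 2*q^2 - 25*q + 50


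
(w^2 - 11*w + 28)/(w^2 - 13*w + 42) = (w - 4)/(w - 6)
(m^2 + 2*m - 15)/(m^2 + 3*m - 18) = (m + 5)/(m + 6)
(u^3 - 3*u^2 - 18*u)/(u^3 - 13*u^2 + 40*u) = (u^2 - 3*u - 18)/(u^2 - 13*u + 40)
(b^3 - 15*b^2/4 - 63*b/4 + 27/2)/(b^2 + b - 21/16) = 4*(b^2 - 3*b - 18)/(4*b + 7)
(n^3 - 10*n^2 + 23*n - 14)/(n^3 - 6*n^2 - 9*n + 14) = (n - 2)/(n + 2)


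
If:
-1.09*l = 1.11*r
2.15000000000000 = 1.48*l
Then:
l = 1.45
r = -1.43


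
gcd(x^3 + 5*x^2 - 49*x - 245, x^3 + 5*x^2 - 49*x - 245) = x^3 + 5*x^2 - 49*x - 245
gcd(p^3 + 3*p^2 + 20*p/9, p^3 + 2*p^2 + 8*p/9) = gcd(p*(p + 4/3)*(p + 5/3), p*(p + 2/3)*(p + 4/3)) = p^2 + 4*p/3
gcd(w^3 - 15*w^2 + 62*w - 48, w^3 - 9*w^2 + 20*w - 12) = w^2 - 7*w + 6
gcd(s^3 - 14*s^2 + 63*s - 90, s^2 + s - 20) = 1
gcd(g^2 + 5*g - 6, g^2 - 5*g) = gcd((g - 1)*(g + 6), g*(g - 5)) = 1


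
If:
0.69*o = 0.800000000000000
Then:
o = 1.16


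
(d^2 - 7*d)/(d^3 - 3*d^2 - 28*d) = 1/(d + 4)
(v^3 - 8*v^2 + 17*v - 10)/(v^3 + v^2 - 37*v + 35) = (v - 2)/(v + 7)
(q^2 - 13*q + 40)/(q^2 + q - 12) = (q^2 - 13*q + 40)/(q^2 + q - 12)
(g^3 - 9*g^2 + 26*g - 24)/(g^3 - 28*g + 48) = (g - 3)/(g + 6)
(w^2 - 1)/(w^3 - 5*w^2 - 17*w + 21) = (w + 1)/(w^2 - 4*w - 21)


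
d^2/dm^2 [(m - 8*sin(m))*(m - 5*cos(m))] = 8*m*sin(m) + 5*m*cos(m) + 10*sin(m) - 80*sin(2*m) - 16*cos(m) + 2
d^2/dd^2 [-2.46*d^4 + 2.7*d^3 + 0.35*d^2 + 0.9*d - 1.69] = -29.52*d^2 + 16.2*d + 0.7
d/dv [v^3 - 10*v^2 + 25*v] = 3*v^2 - 20*v + 25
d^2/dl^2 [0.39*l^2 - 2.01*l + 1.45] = 0.780000000000000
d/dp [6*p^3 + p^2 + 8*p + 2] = 18*p^2 + 2*p + 8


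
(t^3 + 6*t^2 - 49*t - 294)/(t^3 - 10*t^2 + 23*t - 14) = (t^2 + 13*t + 42)/(t^2 - 3*t + 2)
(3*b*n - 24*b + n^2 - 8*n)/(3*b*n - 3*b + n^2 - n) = (n - 8)/(n - 1)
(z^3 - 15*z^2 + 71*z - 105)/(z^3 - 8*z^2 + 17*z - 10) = (z^2 - 10*z + 21)/(z^2 - 3*z + 2)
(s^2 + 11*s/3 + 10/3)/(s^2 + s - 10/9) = 3*(s + 2)/(3*s - 2)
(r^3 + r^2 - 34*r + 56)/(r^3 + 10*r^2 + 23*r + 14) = (r^2 - 6*r + 8)/(r^2 + 3*r + 2)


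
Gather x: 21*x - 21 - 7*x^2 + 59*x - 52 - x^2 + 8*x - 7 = -8*x^2 + 88*x - 80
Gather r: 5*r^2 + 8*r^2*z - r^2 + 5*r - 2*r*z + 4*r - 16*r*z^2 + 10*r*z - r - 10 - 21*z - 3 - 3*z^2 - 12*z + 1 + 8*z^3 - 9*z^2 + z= r^2*(8*z + 4) + r*(-16*z^2 + 8*z + 8) + 8*z^3 - 12*z^2 - 32*z - 12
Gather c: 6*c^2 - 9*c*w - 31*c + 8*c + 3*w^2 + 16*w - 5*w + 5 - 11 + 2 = 6*c^2 + c*(-9*w - 23) + 3*w^2 + 11*w - 4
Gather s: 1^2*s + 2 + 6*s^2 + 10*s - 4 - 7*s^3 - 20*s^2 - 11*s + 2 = -7*s^3 - 14*s^2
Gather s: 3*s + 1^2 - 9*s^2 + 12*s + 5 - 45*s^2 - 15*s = 6 - 54*s^2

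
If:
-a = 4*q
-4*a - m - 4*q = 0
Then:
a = -4*q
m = 12*q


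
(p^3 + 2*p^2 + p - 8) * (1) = p^3 + 2*p^2 + p - 8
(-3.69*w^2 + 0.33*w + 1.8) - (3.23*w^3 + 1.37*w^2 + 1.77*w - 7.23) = -3.23*w^3 - 5.06*w^2 - 1.44*w + 9.03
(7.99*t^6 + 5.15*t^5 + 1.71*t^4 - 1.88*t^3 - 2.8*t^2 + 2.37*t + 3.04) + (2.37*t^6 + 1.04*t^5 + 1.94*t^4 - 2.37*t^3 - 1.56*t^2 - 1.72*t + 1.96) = 10.36*t^6 + 6.19*t^5 + 3.65*t^4 - 4.25*t^3 - 4.36*t^2 + 0.65*t + 5.0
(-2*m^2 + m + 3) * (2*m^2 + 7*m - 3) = -4*m^4 - 12*m^3 + 19*m^2 + 18*m - 9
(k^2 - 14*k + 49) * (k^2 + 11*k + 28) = k^4 - 3*k^3 - 77*k^2 + 147*k + 1372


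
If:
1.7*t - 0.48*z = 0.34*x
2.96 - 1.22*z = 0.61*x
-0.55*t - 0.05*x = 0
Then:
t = 0.42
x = -4.58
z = 4.71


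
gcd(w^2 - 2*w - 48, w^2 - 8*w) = w - 8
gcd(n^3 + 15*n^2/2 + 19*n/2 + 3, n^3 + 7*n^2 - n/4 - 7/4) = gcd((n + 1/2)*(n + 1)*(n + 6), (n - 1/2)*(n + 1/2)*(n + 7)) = n + 1/2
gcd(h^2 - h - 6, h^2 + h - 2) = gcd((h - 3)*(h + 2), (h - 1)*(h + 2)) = h + 2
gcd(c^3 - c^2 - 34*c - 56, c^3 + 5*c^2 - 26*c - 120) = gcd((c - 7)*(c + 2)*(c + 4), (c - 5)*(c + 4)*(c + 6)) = c + 4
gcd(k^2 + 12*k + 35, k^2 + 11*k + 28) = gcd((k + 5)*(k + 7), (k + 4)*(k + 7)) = k + 7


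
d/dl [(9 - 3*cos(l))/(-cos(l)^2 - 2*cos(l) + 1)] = 3*(cos(l)^2 - 6*cos(l) - 5)*sin(l)/(-sin(l)^2 + 2*cos(l))^2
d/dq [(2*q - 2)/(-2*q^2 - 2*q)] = (q^2 - 2*q - 1)/(q^2*(q^2 + 2*q + 1))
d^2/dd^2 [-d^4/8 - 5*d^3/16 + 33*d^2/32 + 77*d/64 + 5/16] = -3*d^2/2 - 15*d/8 + 33/16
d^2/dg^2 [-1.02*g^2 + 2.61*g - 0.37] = -2.04000000000000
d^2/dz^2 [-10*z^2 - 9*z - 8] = -20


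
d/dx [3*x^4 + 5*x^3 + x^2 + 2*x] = 12*x^3 + 15*x^2 + 2*x + 2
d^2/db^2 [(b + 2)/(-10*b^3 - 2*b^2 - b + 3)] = 2*(-(b + 2)*(30*b^2 + 4*b + 1)^2 + (30*b^2 + 4*b + 2*(b + 2)*(15*b + 1) + 1)*(10*b^3 + 2*b^2 + b - 3))/(10*b^3 + 2*b^2 + b - 3)^3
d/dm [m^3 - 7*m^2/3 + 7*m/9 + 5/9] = 3*m^2 - 14*m/3 + 7/9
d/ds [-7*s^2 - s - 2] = -14*s - 1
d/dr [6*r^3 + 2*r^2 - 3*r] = 18*r^2 + 4*r - 3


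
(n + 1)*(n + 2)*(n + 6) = n^3 + 9*n^2 + 20*n + 12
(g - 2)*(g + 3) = g^2 + g - 6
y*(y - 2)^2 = y^3 - 4*y^2 + 4*y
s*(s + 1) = s^2 + s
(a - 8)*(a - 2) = a^2 - 10*a + 16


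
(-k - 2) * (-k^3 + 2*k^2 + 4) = k^4 - 4*k^2 - 4*k - 8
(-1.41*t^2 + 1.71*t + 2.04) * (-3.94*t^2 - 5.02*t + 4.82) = 5.5554*t^4 + 0.340799999999999*t^3 - 23.418*t^2 - 1.9986*t + 9.8328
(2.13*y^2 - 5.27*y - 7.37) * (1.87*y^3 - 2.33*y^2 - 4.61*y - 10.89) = 3.9831*y^5 - 14.8178*y^4 - 11.3221*y^3 + 18.2711*y^2 + 91.366*y + 80.2593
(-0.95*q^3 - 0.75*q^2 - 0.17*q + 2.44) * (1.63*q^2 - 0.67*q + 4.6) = -1.5485*q^5 - 0.586*q^4 - 4.1446*q^3 + 0.6411*q^2 - 2.4168*q + 11.224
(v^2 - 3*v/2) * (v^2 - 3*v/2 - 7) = v^4 - 3*v^3 - 19*v^2/4 + 21*v/2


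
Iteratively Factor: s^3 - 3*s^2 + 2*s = (s - 1)*(s^2 - 2*s) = s*(s - 1)*(s - 2)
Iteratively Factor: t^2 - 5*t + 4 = (t - 1)*(t - 4)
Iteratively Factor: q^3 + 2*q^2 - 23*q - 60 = (q + 3)*(q^2 - q - 20) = (q - 5)*(q + 3)*(q + 4)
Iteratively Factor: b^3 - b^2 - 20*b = (b - 5)*(b^2 + 4*b) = (b - 5)*(b + 4)*(b)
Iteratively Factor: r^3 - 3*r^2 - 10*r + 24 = (r - 2)*(r^2 - r - 12) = (r - 2)*(r + 3)*(r - 4)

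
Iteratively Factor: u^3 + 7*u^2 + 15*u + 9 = (u + 1)*(u^2 + 6*u + 9) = (u + 1)*(u + 3)*(u + 3)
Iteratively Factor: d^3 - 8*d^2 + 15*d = (d - 3)*(d^2 - 5*d) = d*(d - 3)*(d - 5)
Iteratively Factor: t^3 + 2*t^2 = (t)*(t^2 + 2*t) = t^2*(t + 2)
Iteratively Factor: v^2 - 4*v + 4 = (v - 2)*(v - 2)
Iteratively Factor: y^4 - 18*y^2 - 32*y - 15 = (y + 3)*(y^3 - 3*y^2 - 9*y - 5) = (y - 5)*(y + 3)*(y^2 + 2*y + 1) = (y - 5)*(y + 1)*(y + 3)*(y + 1)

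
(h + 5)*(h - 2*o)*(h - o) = h^3 - 3*h^2*o + 5*h^2 + 2*h*o^2 - 15*h*o + 10*o^2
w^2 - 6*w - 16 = (w - 8)*(w + 2)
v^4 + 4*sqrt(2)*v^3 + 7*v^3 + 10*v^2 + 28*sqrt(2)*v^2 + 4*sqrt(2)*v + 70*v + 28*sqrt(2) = (v + 7)*(v + sqrt(2))^2*(v + 2*sqrt(2))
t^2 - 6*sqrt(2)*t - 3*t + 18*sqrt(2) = (t - 3)*(t - 6*sqrt(2))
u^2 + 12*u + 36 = (u + 6)^2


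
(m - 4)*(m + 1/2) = m^2 - 7*m/2 - 2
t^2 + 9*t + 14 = (t + 2)*(t + 7)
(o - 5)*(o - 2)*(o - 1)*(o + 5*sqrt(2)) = o^4 - 8*o^3 + 5*sqrt(2)*o^3 - 40*sqrt(2)*o^2 + 17*o^2 - 10*o + 85*sqrt(2)*o - 50*sqrt(2)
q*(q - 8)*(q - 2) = q^3 - 10*q^2 + 16*q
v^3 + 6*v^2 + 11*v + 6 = (v + 1)*(v + 2)*(v + 3)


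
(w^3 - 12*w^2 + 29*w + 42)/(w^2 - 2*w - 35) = (w^2 - 5*w - 6)/(w + 5)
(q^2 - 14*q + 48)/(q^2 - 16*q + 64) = (q - 6)/(q - 8)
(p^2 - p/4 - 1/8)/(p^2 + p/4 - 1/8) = (8*p^2 - 2*p - 1)/(8*p^2 + 2*p - 1)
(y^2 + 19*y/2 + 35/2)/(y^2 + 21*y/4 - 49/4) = 2*(2*y + 5)/(4*y - 7)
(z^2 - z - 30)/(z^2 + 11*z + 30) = (z - 6)/(z + 6)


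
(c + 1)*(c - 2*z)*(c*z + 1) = c^3*z - 2*c^2*z^2 + c^2*z + c^2 - 2*c*z^2 - 2*c*z + c - 2*z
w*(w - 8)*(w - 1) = w^3 - 9*w^2 + 8*w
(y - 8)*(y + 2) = y^2 - 6*y - 16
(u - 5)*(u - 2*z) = u^2 - 2*u*z - 5*u + 10*z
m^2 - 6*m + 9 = (m - 3)^2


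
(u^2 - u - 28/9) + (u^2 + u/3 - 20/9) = 2*u^2 - 2*u/3 - 16/3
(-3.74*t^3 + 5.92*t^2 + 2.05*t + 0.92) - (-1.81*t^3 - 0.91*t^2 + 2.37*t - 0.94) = -1.93*t^3 + 6.83*t^2 - 0.32*t + 1.86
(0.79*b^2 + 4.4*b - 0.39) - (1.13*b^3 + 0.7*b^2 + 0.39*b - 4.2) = -1.13*b^3 + 0.0900000000000001*b^2 + 4.01*b + 3.81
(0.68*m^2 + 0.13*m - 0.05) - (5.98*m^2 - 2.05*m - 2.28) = -5.3*m^2 + 2.18*m + 2.23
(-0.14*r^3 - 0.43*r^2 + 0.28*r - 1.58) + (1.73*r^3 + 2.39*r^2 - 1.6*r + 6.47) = 1.59*r^3 + 1.96*r^2 - 1.32*r + 4.89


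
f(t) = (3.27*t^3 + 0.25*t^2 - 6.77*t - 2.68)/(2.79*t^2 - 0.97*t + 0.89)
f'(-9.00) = 1.20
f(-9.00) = -9.78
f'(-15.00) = 1.18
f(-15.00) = -16.92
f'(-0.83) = 0.41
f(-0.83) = 0.34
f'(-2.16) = 1.36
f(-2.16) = -1.24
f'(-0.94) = 0.74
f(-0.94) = 0.28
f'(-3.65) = 1.29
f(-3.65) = -3.21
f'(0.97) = 5.18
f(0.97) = -2.34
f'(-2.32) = 1.35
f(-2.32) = -1.46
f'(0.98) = 5.13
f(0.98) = -2.29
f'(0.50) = 4.69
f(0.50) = -5.07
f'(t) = (0.97 - 5.58*t)*(3.27*t^3 + 0.25*t^2 - 6.77*t - 2.68)/(2.79*t^2 - 0.97*t + 0.89)^2 + (9.81*t^2 + 0.5*t - 6.77)/(2.79*t^2 - 0.97*t + 0.89)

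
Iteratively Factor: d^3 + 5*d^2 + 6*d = (d + 3)*(d^2 + 2*d) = (d + 2)*(d + 3)*(d)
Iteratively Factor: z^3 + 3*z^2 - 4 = (z - 1)*(z^2 + 4*z + 4) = (z - 1)*(z + 2)*(z + 2)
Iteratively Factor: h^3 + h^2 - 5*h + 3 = (h - 1)*(h^2 + 2*h - 3) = (h - 1)^2*(h + 3)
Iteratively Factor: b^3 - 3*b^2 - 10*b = (b - 5)*(b^2 + 2*b) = b*(b - 5)*(b + 2)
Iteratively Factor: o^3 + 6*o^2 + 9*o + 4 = (o + 1)*(o^2 + 5*o + 4) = (o + 1)^2*(o + 4)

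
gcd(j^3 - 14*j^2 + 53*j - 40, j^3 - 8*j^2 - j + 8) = j^2 - 9*j + 8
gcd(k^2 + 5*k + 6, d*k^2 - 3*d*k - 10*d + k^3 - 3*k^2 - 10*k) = k + 2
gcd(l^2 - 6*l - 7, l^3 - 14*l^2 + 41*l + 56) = l^2 - 6*l - 7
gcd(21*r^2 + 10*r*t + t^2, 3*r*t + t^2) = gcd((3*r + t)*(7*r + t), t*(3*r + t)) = 3*r + t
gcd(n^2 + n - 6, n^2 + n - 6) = n^2 + n - 6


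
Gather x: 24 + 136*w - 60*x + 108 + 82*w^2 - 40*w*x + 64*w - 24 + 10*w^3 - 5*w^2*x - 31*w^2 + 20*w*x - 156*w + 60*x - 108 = 10*w^3 + 51*w^2 + 44*w + x*(-5*w^2 - 20*w)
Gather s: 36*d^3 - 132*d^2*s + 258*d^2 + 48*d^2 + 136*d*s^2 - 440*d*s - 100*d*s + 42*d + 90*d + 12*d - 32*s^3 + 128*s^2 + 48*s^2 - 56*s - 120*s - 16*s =36*d^3 + 306*d^2 + 144*d - 32*s^3 + s^2*(136*d + 176) + s*(-132*d^2 - 540*d - 192)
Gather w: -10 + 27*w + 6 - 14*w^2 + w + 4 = -14*w^2 + 28*w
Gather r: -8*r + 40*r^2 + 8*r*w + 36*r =40*r^2 + r*(8*w + 28)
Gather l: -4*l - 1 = -4*l - 1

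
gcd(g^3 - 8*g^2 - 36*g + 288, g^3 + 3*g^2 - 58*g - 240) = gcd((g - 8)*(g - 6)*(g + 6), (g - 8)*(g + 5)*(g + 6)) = g^2 - 2*g - 48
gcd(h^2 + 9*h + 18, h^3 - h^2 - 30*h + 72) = h + 6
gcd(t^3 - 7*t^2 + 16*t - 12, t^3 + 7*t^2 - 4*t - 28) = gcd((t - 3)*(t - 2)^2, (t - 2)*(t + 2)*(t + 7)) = t - 2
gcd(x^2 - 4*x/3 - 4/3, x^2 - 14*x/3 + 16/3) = x - 2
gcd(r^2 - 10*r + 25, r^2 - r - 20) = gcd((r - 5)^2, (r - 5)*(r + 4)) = r - 5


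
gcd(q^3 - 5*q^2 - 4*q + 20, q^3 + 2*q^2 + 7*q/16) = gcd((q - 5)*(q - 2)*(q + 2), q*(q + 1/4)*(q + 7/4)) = 1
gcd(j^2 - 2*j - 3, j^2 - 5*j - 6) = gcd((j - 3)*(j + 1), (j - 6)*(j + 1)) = j + 1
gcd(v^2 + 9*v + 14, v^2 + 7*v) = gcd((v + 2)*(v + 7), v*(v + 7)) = v + 7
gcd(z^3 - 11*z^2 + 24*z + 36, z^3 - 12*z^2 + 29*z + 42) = z^2 - 5*z - 6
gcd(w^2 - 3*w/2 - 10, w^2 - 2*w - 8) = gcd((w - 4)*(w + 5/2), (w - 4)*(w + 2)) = w - 4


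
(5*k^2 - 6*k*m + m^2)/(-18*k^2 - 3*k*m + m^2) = (-5*k^2 + 6*k*m - m^2)/(18*k^2 + 3*k*m - m^2)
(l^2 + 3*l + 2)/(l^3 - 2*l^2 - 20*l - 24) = (l + 1)/(l^2 - 4*l - 12)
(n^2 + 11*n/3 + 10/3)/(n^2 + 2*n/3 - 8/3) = (3*n + 5)/(3*n - 4)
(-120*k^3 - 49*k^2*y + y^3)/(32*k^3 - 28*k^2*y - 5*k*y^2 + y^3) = (15*k^2 + 8*k*y + y^2)/(-4*k^2 + 3*k*y + y^2)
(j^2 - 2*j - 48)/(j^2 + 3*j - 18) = (j - 8)/(j - 3)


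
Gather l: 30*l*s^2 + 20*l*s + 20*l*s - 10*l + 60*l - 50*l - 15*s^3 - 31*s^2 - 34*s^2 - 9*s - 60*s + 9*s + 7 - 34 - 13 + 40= l*(30*s^2 + 40*s) - 15*s^3 - 65*s^2 - 60*s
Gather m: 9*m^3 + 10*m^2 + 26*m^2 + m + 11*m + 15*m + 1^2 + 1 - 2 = 9*m^3 + 36*m^2 + 27*m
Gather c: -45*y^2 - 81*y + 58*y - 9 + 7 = -45*y^2 - 23*y - 2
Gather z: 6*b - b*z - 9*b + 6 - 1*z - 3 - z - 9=-3*b + z*(-b - 2) - 6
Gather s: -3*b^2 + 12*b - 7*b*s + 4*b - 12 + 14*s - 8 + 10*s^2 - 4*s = -3*b^2 + 16*b + 10*s^2 + s*(10 - 7*b) - 20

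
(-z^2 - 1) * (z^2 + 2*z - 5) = -z^4 - 2*z^3 + 4*z^2 - 2*z + 5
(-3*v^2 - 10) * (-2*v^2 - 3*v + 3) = 6*v^4 + 9*v^3 + 11*v^2 + 30*v - 30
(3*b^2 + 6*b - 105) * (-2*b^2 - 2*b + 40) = -6*b^4 - 18*b^3 + 318*b^2 + 450*b - 4200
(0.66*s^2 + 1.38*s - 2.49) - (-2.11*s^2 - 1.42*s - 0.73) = 2.77*s^2 + 2.8*s - 1.76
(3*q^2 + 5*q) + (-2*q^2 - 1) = q^2 + 5*q - 1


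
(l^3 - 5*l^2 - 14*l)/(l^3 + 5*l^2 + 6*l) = (l - 7)/(l + 3)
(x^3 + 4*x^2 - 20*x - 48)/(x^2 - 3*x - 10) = (x^2 + 2*x - 24)/(x - 5)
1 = 1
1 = 1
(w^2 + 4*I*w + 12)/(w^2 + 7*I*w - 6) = (w - 2*I)/(w + I)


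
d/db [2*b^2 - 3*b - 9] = 4*b - 3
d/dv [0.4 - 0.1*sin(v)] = -0.1*cos(v)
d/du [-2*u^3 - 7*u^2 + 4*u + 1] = -6*u^2 - 14*u + 4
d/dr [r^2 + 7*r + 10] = 2*r + 7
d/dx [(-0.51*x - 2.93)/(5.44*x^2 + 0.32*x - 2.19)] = (2.7744*x^2 + 31.8784*x + 2.0545)/(29.5936*x^4 + 3.4816*x^3 - 23.7248*x^2 - 1.4016*x + 4.7961)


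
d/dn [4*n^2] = 8*n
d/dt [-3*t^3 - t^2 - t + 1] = -9*t^2 - 2*t - 1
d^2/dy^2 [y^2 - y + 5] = 2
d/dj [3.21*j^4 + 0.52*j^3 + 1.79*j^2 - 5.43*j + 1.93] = 12.84*j^3 + 1.56*j^2 + 3.58*j - 5.43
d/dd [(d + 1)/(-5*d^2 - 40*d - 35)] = 1/(5*(d^2 + 14*d + 49))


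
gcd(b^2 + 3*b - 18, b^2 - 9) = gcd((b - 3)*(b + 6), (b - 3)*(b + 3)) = b - 3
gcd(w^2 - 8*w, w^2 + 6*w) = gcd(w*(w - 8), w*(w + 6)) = w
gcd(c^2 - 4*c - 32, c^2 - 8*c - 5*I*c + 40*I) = c - 8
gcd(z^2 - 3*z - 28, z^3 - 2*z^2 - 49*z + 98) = z - 7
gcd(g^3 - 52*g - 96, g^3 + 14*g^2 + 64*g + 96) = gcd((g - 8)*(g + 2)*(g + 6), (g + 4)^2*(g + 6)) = g + 6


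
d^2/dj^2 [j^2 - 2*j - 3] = 2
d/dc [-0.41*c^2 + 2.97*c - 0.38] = 2.97 - 0.82*c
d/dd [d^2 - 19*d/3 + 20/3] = 2*d - 19/3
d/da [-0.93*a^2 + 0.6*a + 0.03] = 0.6 - 1.86*a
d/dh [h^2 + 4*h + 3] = 2*h + 4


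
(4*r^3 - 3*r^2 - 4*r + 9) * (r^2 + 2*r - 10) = 4*r^5 + 5*r^4 - 50*r^3 + 31*r^2 + 58*r - 90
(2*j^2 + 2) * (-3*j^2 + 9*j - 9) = -6*j^4 + 18*j^3 - 24*j^2 + 18*j - 18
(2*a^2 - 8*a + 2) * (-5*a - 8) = -10*a^3 + 24*a^2 + 54*a - 16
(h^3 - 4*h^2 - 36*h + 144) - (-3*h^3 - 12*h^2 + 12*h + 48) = 4*h^3 + 8*h^2 - 48*h + 96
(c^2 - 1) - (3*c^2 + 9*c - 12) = -2*c^2 - 9*c + 11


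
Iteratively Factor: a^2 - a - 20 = (a - 5)*(a + 4)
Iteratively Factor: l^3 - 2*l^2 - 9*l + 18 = (l - 3)*(l^2 + l - 6) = (l - 3)*(l - 2)*(l + 3)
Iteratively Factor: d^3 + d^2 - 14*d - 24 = (d - 4)*(d^2 + 5*d + 6) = (d - 4)*(d + 3)*(d + 2)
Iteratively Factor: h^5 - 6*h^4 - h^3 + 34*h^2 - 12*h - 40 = (h + 1)*(h^4 - 7*h^3 + 6*h^2 + 28*h - 40) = (h - 2)*(h + 1)*(h^3 - 5*h^2 - 4*h + 20) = (h - 5)*(h - 2)*(h + 1)*(h^2 - 4) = (h - 5)*(h - 2)*(h + 1)*(h + 2)*(h - 2)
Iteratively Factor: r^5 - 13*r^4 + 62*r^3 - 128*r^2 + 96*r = (r - 4)*(r^4 - 9*r^3 + 26*r^2 - 24*r) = (r - 4)^2*(r^3 - 5*r^2 + 6*r) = (r - 4)^2*(r - 2)*(r^2 - 3*r) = r*(r - 4)^2*(r - 2)*(r - 3)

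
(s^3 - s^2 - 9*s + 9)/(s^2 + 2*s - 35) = (s^3 - s^2 - 9*s + 9)/(s^2 + 2*s - 35)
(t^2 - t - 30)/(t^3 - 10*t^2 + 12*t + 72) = (t + 5)/(t^2 - 4*t - 12)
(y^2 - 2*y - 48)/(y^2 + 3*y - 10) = (y^2 - 2*y - 48)/(y^2 + 3*y - 10)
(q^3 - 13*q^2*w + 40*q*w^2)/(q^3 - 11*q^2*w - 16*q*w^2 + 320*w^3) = q*(q - 5*w)/(q^2 - 3*q*w - 40*w^2)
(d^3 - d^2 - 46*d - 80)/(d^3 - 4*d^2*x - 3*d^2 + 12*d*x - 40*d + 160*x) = (-d - 2)/(-d + 4*x)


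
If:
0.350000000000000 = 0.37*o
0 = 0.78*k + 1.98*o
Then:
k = -2.40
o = 0.95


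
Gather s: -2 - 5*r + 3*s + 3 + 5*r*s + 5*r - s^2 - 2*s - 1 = -s^2 + s*(5*r + 1)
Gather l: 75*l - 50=75*l - 50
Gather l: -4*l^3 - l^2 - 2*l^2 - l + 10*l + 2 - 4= -4*l^3 - 3*l^2 + 9*l - 2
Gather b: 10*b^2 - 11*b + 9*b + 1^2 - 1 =10*b^2 - 2*b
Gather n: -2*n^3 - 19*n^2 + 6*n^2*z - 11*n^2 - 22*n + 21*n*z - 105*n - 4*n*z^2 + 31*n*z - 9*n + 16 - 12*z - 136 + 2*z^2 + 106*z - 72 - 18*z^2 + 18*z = -2*n^3 + n^2*(6*z - 30) + n*(-4*z^2 + 52*z - 136) - 16*z^2 + 112*z - 192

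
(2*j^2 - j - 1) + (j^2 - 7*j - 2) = 3*j^2 - 8*j - 3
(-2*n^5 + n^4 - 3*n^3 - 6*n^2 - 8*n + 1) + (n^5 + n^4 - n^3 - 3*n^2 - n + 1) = -n^5 + 2*n^4 - 4*n^3 - 9*n^2 - 9*n + 2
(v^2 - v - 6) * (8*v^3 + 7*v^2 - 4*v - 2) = 8*v^5 - v^4 - 59*v^3 - 40*v^2 + 26*v + 12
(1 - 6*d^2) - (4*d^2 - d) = -10*d^2 + d + 1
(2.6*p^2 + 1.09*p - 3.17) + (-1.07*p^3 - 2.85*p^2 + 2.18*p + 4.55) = -1.07*p^3 - 0.25*p^2 + 3.27*p + 1.38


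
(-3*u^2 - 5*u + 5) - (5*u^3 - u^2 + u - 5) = -5*u^3 - 2*u^2 - 6*u + 10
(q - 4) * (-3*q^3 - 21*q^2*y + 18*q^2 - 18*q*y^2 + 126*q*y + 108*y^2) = -3*q^4 - 21*q^3*y + 30*q^3 - 18*q^2*y^2 + 210*q^2*y - 72*q^2 + 180*q*y^2 - 504*q*y - 432*y^2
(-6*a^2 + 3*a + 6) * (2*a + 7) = -12*a^3 - 36*a^2 + 33*a + 42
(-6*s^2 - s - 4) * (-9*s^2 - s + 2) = 54*s^4 + 15*s^3 + 25*s^2 + 2*s - 8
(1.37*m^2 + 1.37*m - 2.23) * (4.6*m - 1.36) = 6.302*m^3 + 4.4388*m^2 - 12.1212*m + 3.0328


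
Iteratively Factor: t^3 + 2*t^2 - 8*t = (t - 2)*(t^2 + 4*t) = t*(t - 2)*(t + 4)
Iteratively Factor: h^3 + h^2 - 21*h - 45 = (h + 3)*(h^2 - 2*h - 15) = (h + 3)^2*(h - 5)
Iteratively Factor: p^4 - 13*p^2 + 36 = (p + 2)*(p^3 - 2*p^2 - 9*p + 18) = (p - 3)*(p + 2)*(p^2 + p - 6) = (p - 3)*(p - 2)*(p + 2)*(p + 3)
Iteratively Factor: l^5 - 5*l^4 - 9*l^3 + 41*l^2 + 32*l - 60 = (l + 2)*(l^4 - 7*l^3 + 5*l^2 + 31*l - 30) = (l - 3)*(l + 2)*(l^3 - 4*l^2 - 7*l + 10) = (l - 3)*(l - 1)*(l + 2)*(l^2 - 3*l - 10) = (l - 3)*(l - 1)*(l + 2)^2*(l - 5)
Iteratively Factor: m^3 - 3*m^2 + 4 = (m + 1)*(m^2 - 4*m + 4) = (m - 2)*(m + 1)*(m - 2)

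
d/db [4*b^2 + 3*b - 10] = 8*b + 3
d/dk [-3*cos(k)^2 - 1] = 3*sin(2*k)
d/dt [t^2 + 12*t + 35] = 2*t + 12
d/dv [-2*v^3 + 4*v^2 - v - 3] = -6*v^2 + 8*v - 1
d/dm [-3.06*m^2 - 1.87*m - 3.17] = -6.12*m - 1.87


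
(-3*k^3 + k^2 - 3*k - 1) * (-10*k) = 30*k^4 - 10*k^3 + 30*k^2 + 10*k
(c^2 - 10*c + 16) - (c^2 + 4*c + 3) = 13 - 14*c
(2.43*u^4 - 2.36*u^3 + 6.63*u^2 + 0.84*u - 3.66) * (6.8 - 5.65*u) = -13.7295*u^5 + 29.858*u^4 - 53.5075*u^3 + 40.338*u^2 + 26.391*u - 24.888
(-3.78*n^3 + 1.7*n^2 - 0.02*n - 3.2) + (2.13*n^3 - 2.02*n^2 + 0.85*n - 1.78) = -1.65*n^3 - 0.32*n^2 + 0.83*n - 4.98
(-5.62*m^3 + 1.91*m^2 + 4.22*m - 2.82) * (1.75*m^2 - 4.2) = -9.835*m^5 + 3.3425*m^4 + 30.989*m^3 - 12.957*m^2 - 17.724*m + 11.844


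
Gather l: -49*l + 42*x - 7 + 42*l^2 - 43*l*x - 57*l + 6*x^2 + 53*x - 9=42*l^2 + l*(-43*x - 106) + 6*x^2 + 95*x - 16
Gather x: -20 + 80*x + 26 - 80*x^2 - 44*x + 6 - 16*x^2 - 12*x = -96*x^2 + 24*x + 12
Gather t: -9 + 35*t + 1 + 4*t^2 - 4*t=4*t^2 + 31*t - 8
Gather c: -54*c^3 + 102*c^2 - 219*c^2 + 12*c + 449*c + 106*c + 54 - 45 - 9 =-54*c^3 - 117*c^2 + 567*c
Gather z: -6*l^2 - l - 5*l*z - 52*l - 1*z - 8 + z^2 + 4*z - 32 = -6*l^2 - 53*l + z^2 + z*(3 - 5*l) - 40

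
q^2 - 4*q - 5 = (q - 5)*(q + 1)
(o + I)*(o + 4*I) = o^2 + 5*I*o - 4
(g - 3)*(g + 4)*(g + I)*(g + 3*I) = g^4 + g^3 + 4*I*g^3 - 15*g^2 + 4*I*g^2 - 3*g - 48*I*g + 36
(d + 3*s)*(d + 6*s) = d^2 + 9*d*s + 18*s^2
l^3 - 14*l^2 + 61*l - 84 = (l - 7)*(l - 4)*(l - 3)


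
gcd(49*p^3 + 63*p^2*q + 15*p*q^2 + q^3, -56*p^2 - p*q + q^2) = 7*p + q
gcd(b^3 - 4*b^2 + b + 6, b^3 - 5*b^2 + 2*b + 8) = b^2 - b - 2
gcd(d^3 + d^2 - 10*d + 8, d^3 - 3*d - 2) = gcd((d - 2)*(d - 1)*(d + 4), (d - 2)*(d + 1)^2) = d - 2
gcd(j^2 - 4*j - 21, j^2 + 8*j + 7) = 1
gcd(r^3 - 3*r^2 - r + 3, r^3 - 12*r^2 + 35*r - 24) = r^2 - 4*r + 3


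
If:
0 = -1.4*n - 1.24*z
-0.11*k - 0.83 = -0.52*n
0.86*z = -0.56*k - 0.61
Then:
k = 2.65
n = 2.16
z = -2.44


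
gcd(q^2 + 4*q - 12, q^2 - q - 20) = 1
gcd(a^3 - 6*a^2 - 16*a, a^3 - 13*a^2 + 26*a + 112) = a^2 - 6*a - 16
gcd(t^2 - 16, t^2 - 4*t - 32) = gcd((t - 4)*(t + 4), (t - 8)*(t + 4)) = t + 4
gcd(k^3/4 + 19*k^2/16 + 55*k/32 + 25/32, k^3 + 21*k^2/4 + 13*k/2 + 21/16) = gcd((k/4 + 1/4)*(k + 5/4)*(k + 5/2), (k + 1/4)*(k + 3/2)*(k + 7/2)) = 1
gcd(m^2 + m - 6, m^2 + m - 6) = m^2 + m - 6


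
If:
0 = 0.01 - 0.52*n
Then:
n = 0.02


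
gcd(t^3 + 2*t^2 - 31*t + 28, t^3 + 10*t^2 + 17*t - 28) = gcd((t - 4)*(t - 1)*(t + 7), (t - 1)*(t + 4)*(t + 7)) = t^2 + 6*t - 7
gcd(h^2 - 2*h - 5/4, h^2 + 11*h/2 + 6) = 1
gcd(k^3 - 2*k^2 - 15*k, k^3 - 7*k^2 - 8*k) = k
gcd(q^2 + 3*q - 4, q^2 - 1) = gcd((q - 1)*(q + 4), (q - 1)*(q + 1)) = q - 1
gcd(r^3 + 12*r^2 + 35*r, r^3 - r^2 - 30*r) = r^2 + 5*r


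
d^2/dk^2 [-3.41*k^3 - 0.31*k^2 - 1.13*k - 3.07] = -20.46*k - 0.62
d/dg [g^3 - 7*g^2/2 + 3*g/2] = 3*g^2 - 7*g + 3/2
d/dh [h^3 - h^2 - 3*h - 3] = 3*h^2 - 2*h - 3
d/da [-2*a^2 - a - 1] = -4*a - 1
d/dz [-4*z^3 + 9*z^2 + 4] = 6*z*(3 - 2*z)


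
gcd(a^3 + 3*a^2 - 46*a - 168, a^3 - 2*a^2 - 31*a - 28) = a^2 - 3*a - 28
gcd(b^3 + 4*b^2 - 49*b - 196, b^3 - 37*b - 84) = b^2 - 3*b - 28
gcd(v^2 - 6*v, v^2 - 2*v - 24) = v - 6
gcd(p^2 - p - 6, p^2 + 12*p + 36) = 1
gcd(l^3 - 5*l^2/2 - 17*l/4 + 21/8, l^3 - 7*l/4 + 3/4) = l^2 + l - 3/4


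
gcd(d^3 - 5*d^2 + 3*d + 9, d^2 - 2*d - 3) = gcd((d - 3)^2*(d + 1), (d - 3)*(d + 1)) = d^2 - 2*d - 3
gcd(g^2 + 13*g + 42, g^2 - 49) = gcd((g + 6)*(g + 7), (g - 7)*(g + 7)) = g + 7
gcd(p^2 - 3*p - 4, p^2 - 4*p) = p - 4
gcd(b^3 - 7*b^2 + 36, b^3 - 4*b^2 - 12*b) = b^2 - 4*b - 12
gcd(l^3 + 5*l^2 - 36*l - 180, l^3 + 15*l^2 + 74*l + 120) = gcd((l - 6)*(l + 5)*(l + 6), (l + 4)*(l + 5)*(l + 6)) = l^2 + 11*l + 30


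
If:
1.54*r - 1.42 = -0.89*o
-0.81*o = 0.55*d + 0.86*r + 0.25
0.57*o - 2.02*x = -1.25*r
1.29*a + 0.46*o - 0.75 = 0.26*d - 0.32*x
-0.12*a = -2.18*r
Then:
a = -0.69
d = -2.84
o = 1.66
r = -0.04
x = 0.45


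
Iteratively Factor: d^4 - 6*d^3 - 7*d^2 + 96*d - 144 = (d - 3)*(d^3 - 3*d^2 - 16*d + 48) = (d - 4)*(d - 3)*(d^2 + d - 12) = (d - 4)*(d - 3)^2*(d + 4)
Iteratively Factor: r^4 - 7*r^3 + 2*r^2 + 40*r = (r)*(r^3 - 7*r^2 + 2*r + 40) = r*(r - 5)*(r^2 - 2*r - 8) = r*(r - 5)*(r + 2)*(r - 4)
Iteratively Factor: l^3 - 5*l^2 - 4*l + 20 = (l - 5)*(l^2 - 4) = (l - 5)*(l - 2)*(l + 2)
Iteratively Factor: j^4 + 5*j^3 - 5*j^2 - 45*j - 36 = (j + 1)*(j^3 + 4*j^2 - 9*j - 36) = (j + 1)*(j + 3)*(j^2 + j - 12) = (j + 1)*(j + 3)*(j + 4)*(j - 3)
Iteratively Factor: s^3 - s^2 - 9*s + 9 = (s - 3)*(s^2 + 2*s - 3) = (s - 3)*(s - 1)*(s + 3)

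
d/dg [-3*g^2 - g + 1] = -6*g - 1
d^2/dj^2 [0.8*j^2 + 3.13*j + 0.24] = 1.60000000000000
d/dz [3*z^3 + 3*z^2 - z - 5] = 9*z^2 + 6*z - 1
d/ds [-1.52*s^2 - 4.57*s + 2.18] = -3.04*s - 4.57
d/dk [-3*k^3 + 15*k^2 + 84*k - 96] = -9*k^2 + 30*k + 84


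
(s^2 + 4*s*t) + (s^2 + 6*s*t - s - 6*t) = 2*s^2 + 10*s*t - s - 6*t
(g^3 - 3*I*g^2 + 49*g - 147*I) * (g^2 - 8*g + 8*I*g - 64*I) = g^5 - 8*g^4 + 5*I*g^4 + 73*g^3 - 40*I*g^3 - 584*g^2 + 245*I*g^2 + 1176*g - 1960*I*g - 9408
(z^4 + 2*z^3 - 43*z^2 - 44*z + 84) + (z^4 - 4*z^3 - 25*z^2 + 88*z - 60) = 2*z^4 - 2*z^3 - 68*z^2 + 44*z + 24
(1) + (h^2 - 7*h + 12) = h^2 - 7*h + 13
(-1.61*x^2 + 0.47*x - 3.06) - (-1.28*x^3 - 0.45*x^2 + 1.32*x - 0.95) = 1.28*x^3 - 1.16*x^2 - 0.85*x - 2.11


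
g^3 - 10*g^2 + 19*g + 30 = (g - 6)*(g - 5)*(g + 1)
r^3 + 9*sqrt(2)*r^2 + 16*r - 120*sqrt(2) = (r - 2*sqrt(2))*(r + 5*sqrt(2))*(r + 6*sqrt(2))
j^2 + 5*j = j*(j + 5)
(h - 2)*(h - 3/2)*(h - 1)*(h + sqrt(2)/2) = h^4 - 9*h^3/2 + sqrt(2)*h^3/2 - 9*sqrt(2)*h^2/4 + 13*h^2/2 - 3*h + 13*sqrt(2)*h/4 - 3*sqrt(2)/2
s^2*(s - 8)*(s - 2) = s^4 - 10*s^3 + 16*s^2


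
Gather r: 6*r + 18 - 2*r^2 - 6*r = 18 - 2*r^2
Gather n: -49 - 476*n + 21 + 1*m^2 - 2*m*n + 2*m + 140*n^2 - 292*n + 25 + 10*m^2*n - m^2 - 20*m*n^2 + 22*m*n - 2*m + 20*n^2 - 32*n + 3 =n^2*(160 - 20*m) + n*(10*m^2 + 20*m - 800)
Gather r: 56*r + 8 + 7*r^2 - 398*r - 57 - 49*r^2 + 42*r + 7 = -42*r^2 - 300*r - 42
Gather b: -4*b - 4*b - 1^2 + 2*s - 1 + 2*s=-8*b + 4*s - 2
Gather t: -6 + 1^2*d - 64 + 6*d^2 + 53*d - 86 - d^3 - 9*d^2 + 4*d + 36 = -d^3 - 3*d^2 + 58*d - 120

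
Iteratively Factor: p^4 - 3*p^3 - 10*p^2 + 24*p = (p - 2)*(p^3 - p^2 - 12*p) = (p - 4)*(p - 2)*(p^2 + 3*p) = (p - 4)*(p - 2)*(p + 3)*(p)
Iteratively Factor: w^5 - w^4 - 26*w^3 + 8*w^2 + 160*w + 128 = (w - 4)*(w^4 + 3*w^3 - 14*w^2 - 48*w - 32) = (w - 4)*(w + 1)*(w^3 + 2*w^2 - 16*w - 32) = (w - 4)*(w + 1)*(w + 4)*(w^2 - 2*w - 8) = (w - 4)^2*(w + 1)*(w + 4)*(w + 2)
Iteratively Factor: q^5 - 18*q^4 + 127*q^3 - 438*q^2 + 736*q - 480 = (q - 5)*(q^4 - 13*q^3 + 62*q^2 - 128*q + 96) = (q - 5)*(q - 2)*(q^3 - 11*q^2 + 40*q - 48) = (q - 5)*(q - 4)*(q - 2)*(q^2 - 7*q + 12) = (q - 5)*(q - 4)*(q - 3)*(q - 2)*(q - 4)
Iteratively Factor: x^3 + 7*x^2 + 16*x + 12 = (x + 3)*(x^2 + 4*x + 4) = (x + 2)*(x + 3)*(x + 2)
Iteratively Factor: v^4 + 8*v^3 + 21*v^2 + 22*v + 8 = (v + 4)*(v^3 + 4*v^2 + 5*v + 2) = (v + 2)*(v + 4)*(v^2 + 2*v + 1) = (v + 1)*(v + 2)*(v + 4)*(v + 1)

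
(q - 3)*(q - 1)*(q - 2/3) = q^3 - 14*q^2/3 + 17*q/3 - 2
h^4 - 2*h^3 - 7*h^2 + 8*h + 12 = (h - 3)*(h - 2)*(h + 1)*(h + 2)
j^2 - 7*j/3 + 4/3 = (j - 4/3)*(j - 1)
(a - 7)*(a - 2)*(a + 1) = a^3 - 8*a^2 + 5*a + 14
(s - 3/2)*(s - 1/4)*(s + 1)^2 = s^4 + s^3/4 - 17*s^2/8 - s + 3/8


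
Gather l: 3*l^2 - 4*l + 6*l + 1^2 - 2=3*l^2 + 2*l - 1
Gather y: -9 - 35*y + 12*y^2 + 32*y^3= 32*y^3 + 12*y^2 - 35*y - 9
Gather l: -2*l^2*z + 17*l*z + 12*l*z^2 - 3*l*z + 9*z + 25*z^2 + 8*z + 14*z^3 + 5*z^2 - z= -2*l^2*z + l*(12*z^2 + 14*z) + 14*z^3 + 30*z^2 + 16*z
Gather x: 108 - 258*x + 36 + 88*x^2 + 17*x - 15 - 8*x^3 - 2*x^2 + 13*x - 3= -8*x^3 + 86*x^2 - 228*x + 126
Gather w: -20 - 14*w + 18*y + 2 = -14*w + 18*y - 18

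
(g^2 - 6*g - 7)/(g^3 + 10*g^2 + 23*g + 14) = (g - 7)/(g^2 + 9*g + 14)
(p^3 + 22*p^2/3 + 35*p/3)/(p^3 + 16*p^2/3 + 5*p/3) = (3*p + 7)/(3*p + 1)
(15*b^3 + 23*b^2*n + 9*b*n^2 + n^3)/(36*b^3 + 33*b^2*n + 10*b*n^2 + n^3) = (5*b^2 + 6*b*n + n^2)/(12*b^2 + 7*b*n + n^2)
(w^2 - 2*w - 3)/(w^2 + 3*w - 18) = (w + 1)/(w + 6)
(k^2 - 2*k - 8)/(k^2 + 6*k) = (k^2 - 2*k - 8)/(k*(k + 6))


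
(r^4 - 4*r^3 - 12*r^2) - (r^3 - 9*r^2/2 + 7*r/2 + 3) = r^4 - 5*r^3 - 15*r^2/2 - 7*r/2 - 3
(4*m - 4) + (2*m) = 6*m - 4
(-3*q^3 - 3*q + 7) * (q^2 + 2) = -3*q^5 - 9*q^3 + 7*q^2 - 6*q + 14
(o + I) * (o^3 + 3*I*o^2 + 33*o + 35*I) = o^4 + 4*I*o^3 + 30*o^2 + 68*I*o - 35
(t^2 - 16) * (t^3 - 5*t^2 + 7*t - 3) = t^5 - 5*t^4 - 9*t^3 + 77*t^2 - 112*t + 48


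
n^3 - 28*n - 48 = (n - 6)*(n + 2)*(n + 4)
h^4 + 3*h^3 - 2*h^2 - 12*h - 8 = (h - 2)*(h + 1)*(h + 2)^2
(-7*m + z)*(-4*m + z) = 28*m^2 - 11*m*z + z^2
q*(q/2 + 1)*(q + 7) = q^3/2 + 9*q^2/2 + 7*q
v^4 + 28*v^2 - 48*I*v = v*(v - 4*I)*(v - 2*I)*(v + 6*I)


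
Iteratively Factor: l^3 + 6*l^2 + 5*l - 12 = (l - 1)*(l^2 + 7*l + 12) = (l - 1)*(l + 3)*(l + 4)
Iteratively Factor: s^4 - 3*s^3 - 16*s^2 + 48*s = (s + 4)*(s^3 - 7*s^2 + 12*s) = (s - 3)*(s + 4)*(s^2 - 4*s) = s*(s - 3)*(s + 4)*(s - 4)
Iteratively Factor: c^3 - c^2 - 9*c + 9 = (c - 3)*(c^2 + 2*c - 3) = (c - 3)*(c - 1)*(c + 3)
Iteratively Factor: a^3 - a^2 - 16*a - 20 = (a + 2)*(a^2 - 3*a - 10) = (a - 5)*(a + 2)*(a + 2)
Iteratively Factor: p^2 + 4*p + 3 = (p + 3)*(p + 1)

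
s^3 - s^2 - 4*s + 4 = (s - 2)*(s - 1)*(s + 2)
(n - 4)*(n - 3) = n^2 - 7*n + 12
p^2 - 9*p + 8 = (p - 8)*(p - 1)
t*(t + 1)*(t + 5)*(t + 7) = t^4 + 13*t^3 + 47*t^2 + 35*t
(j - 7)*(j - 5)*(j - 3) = j^3 - 15*j^2 + 71*j - 105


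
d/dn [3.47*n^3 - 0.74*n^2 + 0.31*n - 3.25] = 10.41*n^2 - 1.48*n + 0.31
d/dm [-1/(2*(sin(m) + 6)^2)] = cos(m)/(sin(m) + 6)^3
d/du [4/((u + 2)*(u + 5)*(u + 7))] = 4*(-3*u^2 - 28*u - 59)/(u^6 + 28*u^5 + 314*u^4 + 1792*u^3 + 5441*u^2 + 8260*u + 4900)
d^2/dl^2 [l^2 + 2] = 2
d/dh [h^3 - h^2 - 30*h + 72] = 3*h^2 - 2*h - 30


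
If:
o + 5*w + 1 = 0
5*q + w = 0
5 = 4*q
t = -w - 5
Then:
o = 121/4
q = 5/4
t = 5/4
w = -25/4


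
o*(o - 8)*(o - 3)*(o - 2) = o^4 - 13*o^3 + 46*o^2 - 48*o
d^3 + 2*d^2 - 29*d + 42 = (d - 3)*(d - 2)*(d + 7)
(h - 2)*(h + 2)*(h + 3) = h^3 + 3*h^2 - 4*h - 12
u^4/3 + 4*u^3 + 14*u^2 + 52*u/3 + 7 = (u/3 + 1)*(u + 1)^2*(u + 7)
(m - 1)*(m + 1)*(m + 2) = m^3 + 2*m^2 - m - 2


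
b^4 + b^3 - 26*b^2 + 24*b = b*(b - 4)*(b - 1)*(b + 6)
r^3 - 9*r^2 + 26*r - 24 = (r - 4)*(r - 3)*(r - 2)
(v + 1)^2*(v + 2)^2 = v^4 + 6*v^3 + 13*v^2 + 12*v + 4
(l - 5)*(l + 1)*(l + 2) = l^3 - 2*l^2 - 13*l - 10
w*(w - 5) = w^2 - 5*w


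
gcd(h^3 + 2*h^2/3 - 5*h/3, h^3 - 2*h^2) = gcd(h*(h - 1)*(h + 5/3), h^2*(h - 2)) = h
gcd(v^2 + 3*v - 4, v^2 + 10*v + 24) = v + 4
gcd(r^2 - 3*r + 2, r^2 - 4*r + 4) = r - 2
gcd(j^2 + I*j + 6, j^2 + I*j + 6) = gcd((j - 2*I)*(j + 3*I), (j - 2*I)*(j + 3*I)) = j^2 + I*j + 6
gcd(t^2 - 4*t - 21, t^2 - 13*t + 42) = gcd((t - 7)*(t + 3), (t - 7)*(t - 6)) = t - 7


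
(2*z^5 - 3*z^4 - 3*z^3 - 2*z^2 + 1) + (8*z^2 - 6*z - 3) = 2*z^5 - 3*z^4 - 3*z^3 + 6*z^2 - 6*z - 2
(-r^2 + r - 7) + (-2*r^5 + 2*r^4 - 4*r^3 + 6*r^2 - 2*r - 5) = -2*r^5 + 2*r^4 - 4*r^3 + 5*r^2 - r - 12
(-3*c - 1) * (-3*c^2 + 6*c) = 9*c^3 - 15*c^2 - 6*c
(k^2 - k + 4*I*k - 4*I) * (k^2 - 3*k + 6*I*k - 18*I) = k^4 - 4*k^3 + 10*I*k^3 - 21*k^2 - 40*I*k^2 + 96*k + 30*I*k - 72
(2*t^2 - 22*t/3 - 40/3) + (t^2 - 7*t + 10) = 3*t^2 - 43*t/3 - 10/3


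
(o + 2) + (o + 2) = 2*o + 4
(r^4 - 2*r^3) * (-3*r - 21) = -3*r^5 - 15*r^4 + 42*r^3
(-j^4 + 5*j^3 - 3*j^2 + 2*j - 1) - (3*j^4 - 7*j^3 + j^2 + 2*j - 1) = -4*j^4 + 12*j^3 - 4*j^2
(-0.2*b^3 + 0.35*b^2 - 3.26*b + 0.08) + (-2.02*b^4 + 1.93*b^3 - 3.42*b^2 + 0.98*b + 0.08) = -2.02*b^4 + 1.73*b^3 - 3.07*b^2 - 2.28*b + 0.16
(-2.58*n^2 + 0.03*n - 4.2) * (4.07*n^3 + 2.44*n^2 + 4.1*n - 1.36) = -10.5006*n^5 - 6.1731*n^4 - 27.5988*n^3 - 6.6162*n^2 - 17.2608*n + 5.712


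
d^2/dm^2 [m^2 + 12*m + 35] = 2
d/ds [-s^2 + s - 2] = 1 - 2*s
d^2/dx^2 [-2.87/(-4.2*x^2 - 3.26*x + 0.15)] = (-101.2536*x^2 - 78.59208*x + 2.87*(8.4*x + 3.26)*(16.8*x + 6.52) + 3.6162)/(4.2*x^2 + 3.26*x - 0.15)^3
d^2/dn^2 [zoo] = 0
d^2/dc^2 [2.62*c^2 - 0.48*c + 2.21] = 5.24000000000000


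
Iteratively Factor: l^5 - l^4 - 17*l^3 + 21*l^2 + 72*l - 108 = (l - 2)*(l^4 + l^3 - 15*l^2 - 9*l + 54) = (l - 2)*(l + 3)*(l^3 - 2*l^2 - 9*l + 18) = (l - 2)^2*(l + 3)*(l^2 - 9) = (l - 2)^2*(l + 3)^2*(l - 3)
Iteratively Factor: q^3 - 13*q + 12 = (q - 3)*(q^2 + 3*q - 4) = (q - 3)*(q + 4)*(q - 1)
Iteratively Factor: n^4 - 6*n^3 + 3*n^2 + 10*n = (n - 5)*(n^3 - n^2 - 2*n) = (n - 5)*(n - 2)*(n^2 + n) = (n - 5)*(n - 2)*(n + 1)*(n)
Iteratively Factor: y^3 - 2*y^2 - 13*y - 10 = (y - 5)*(y^2 + 3*y + 2) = (y - 5)*(y + 2)*(y + 1)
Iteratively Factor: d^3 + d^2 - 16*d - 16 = (d + 4)*(d^2 - 3*d - 4) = (d - 4)*(d + 4)*(d + 1)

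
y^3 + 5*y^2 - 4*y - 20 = (y - 2)*(y + 2)*(y + 5)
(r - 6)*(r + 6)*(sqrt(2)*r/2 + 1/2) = sqrt(2)*r^3/2 + r^2/2 - 18*sqrt(2)*r - 18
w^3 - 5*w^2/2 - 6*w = w*(w - 4)*(w + 3/2)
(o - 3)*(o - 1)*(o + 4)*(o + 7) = o^4 + 7*o^3 - 13*o^2 - 79*o + 84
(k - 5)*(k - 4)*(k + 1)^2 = k^4 - 7*k^3 + 3*k^2 + 31*k + 20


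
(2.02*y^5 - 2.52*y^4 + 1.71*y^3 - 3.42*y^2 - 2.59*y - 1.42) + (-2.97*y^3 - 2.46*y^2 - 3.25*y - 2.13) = 2.02*y^5 - 2.52*y^4 - 1.26*y^3 - 5.88*y^2 - 5.84*y - 3.55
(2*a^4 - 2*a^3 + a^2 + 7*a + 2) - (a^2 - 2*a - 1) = 2*a^4 - 2*a^3 + 9*a + 3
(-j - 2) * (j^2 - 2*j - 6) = -j^3 + 10*j + 12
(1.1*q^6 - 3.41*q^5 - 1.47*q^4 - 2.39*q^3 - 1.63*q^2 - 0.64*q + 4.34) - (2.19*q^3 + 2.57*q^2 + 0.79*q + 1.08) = 1.1*q^6 - 3.41*q^5 - 1.47*q^4 - 4.58*q^3 - 4.2*q^2 - 1.43*q + 3.26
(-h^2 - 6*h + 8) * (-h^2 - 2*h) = h^4 + 8*h^3 + 4*h^2 - 16*h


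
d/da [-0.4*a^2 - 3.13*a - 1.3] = -0.8*a - 3.13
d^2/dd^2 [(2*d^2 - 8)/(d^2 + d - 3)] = 4*(-d^3 - 3*d^2 - 12*d - 7)/(d^6 + 3*d^5 - 6*d^4 - 17*d^3 + 18*d^2 + 27*d - 27)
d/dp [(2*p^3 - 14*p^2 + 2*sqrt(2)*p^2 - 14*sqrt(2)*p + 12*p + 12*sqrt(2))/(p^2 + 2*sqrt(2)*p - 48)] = 2*(p^4 + 4*sqrt(2)*p^3 - 146*p^2 - 7*sqrt(2)*p^2 - 108*sqrt(2)*p + 672*p - 312 + 336*sqrt(2))/(p^4 + 4*sqrt(2)*p^3 - 88*p^2 - 192*sqrt(2)*p + 2304)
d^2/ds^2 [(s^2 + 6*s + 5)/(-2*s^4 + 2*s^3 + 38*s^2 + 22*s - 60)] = (-3*s^8 - 33*s^7 - 22*s^6 + 333*s^5 + 678*s^4 - 951*s^3 - 7470*s^2 - 13845*s - 6335)/(s^12 - 3*s^11 - 54*s^10 + 80*s^9 + 1182*s^8 - 42*s^7 - 11080*s^6 - 10836*s^5 + 30273*s^4 + 33589*s^3 - 40410*s^2 - 29700*s + 27000)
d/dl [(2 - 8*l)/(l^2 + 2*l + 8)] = 4*(2*l^2 - l - 17)/(l^4 + 4*l^3 + 20*l^2 + 32*l + 64)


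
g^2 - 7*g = g*(g - 7)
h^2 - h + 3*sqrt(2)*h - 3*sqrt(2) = (h - 1)*(h + 3*sqrt(2))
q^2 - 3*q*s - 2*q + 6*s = (q - 2)*(q - 3*s)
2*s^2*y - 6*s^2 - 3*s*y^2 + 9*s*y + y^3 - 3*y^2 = (-2*s + y)*(-s + y)*(y - 3)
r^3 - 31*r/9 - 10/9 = (r - 2)*(r + 1/3)*(r + 5/3)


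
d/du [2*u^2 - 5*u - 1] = 4*u - 5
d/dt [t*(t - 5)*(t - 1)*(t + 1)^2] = 5*t^4 - 16*t^3 - 18*t^2 + 8*t + 5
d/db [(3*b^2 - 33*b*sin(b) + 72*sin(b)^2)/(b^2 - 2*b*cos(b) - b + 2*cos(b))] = 3*((b^2 - 11*b*sin(b) + 24*sin(b)^2)*(-2*b*sin(b) - 2*b + 2*sqrt(2)*sin(b + pi/4) + 1) + (b^2 - 2*b*cos(b) - b + 2*cos(b))*(-11*b*cos(b) + 2*b - 11*sin(b) + 24*sin(2*b)))/((b - 1)^2*(b - 2*cos(b))^2)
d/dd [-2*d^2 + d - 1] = 1 - 4*d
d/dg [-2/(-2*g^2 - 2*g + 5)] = 4*(-2*g - 1)/(2*g^2 + 2*g - 5)^2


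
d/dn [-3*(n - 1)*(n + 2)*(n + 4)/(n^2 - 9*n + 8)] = 3*(-n^2 + 16*n + 56)/(n^2 - 16*n + 64)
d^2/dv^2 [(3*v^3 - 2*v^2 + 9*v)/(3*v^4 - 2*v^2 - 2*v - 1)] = 2*(27*v^9 - 54*v^8 + 540*v^7 + 114*v^6 - 126*v^5 + 90*v^4 + 320*v^3 + 30*v^2 - 45*v - 20)/(27*v^12 - 54*v^10 - 54*v^9 + 9*v^8 + 72*v^7 + 64*v^6 + 12*v^5 - 27*v^4 - 32*v^3 - 18*v^2 - 6*v - 1)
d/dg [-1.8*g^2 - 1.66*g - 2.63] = -3.6*g - 1.66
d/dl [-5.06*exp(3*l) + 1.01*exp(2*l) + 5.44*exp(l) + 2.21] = (-15.18*exp(2*l) + 2.02*exp(l) + 5.44)*exp(l)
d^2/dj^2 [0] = 0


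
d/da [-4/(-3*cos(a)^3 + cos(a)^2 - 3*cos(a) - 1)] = 4*(9*cos(a)^2 - 2*cos(a) + 3)*sin(a)/(3*cos(a)^3 - cos(a)^2 + 3*cos(a) + 1)^2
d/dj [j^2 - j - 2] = 2*j - 1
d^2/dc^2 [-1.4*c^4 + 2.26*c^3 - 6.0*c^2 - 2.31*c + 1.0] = -16.8*c^2 + 13.56*c - 12.0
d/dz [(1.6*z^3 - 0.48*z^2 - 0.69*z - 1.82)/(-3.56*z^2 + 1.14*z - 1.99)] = (-5.696*z^4 + 3.648*z^3 - 12.5556*z^2 - 11.048*z + 3.4479)/(12.6736*z^4 - 8.1168*z^3 + 15.4684*z^2 - 4.5372*z + 3.9601)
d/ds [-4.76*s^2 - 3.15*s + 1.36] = -9.52*s - 3.15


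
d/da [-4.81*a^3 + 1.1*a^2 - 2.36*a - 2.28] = -14.43*a^2 + 2.2*a - 2.36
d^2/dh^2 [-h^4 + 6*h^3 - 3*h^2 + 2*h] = -12*h^2 + 36*h - 6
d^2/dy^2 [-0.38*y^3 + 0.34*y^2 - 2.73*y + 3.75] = 0.68 - 2.28*y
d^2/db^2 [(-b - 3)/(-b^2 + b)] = 2*(b^3 + 9*b^2 - 9*b + 3)/(b^3*(b^3 - 3*b^2 + 3*b - 1))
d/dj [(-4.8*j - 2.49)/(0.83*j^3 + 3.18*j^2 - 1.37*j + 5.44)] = (7.968*j^3 + 21.4641*j^2 + 15.8364*j - 29.5233)/(0.6889*j^6 + 5.2788*j^5 + 7.8382*j^4 + 0.3172*j^3 + 36.4753*j^2 - 14.9056*j + 29.5936)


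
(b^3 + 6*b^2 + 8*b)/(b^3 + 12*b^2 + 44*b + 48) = b/(b + 6)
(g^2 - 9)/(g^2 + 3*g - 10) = (g^2 - 9)/(g^2 + 3*g - 10)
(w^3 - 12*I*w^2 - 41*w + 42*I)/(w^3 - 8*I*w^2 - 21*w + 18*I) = (w - 7*I)/(w - 3*I)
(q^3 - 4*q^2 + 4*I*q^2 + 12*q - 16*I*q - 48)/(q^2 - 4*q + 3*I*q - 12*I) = (q^2 + 4*I*q + 12)/(q + 3*I)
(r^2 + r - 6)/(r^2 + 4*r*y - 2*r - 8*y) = (r + 3)/(r + 4*y)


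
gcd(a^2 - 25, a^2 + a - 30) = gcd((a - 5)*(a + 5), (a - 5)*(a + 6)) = a - 5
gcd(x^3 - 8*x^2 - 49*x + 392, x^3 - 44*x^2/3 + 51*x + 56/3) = x^2 - 15*x + 56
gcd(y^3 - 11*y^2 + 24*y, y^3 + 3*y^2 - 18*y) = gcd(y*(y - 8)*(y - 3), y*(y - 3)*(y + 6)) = y^2 - 3*y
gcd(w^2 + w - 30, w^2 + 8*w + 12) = w + 6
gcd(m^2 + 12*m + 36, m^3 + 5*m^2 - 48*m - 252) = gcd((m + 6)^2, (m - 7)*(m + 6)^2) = m^2 + 12*m + 36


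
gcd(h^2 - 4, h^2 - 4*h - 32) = 1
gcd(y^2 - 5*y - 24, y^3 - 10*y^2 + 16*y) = y - 8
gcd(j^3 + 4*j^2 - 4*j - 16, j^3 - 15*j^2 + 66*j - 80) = j - 2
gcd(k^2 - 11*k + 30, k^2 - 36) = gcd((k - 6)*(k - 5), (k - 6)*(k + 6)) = k - 6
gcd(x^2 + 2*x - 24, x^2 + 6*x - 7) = 1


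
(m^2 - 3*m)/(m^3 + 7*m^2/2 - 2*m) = 2*(m - 3)/(2*m^2 + 7*m - 4)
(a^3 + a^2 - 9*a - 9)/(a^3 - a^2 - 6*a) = (a^2 + 4*a + 3)/(a*(a + 2))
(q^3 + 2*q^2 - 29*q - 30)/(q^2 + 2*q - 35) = (q^2 + 7*q + 6)/(q + 7)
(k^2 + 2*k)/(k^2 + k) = (k + 2)/(k + 1)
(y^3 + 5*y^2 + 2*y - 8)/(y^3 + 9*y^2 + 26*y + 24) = (y - 1)/(y + 3)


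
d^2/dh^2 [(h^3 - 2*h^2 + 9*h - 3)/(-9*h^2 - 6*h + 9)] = 2*(-106*h^3 + 153*h^2 - 216*h + 3)/(3*(27*h^6 + 54*h^5 - 45*h^4 - 100*h^3 + 45*h^2 + 54*h - 27))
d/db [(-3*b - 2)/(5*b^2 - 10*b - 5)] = (3*b^2 + 4*b - 1)/(5*(b^4 - 4*b^3 + 2*b^2 + 4*b + 1))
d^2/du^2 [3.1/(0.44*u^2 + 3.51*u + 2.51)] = (-1.20032*u^2 - 9.57528*u + 3.1*(0.88*u + 3.51)*(1.76*u + 7.02) - 6.84728)/(0.44*u^2 + 3.51*u + 2.51)^3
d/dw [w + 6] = 1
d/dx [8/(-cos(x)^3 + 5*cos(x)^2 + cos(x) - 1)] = 8*(-3*cos(x)^2 + 10*cos(x) + 1)*sin(x)/(sin(x)^2*cos(x) - 5*sin(x)^2 + 4)^2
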